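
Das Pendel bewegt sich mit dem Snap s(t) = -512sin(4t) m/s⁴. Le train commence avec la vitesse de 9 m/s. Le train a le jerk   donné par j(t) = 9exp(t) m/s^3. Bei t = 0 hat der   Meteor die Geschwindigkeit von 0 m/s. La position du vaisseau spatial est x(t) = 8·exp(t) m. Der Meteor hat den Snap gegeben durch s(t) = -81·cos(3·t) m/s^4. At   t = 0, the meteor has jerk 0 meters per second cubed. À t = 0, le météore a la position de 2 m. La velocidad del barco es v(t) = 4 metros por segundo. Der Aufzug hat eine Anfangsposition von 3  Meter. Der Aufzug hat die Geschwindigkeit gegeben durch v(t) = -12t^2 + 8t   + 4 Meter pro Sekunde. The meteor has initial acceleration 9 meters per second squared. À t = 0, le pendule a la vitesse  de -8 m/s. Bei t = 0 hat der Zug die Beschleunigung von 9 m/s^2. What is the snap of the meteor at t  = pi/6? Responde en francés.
Nous avons le snap s(t) = -81·cos(3·t). En substituant t = pi/6: s(pi/6) = 0.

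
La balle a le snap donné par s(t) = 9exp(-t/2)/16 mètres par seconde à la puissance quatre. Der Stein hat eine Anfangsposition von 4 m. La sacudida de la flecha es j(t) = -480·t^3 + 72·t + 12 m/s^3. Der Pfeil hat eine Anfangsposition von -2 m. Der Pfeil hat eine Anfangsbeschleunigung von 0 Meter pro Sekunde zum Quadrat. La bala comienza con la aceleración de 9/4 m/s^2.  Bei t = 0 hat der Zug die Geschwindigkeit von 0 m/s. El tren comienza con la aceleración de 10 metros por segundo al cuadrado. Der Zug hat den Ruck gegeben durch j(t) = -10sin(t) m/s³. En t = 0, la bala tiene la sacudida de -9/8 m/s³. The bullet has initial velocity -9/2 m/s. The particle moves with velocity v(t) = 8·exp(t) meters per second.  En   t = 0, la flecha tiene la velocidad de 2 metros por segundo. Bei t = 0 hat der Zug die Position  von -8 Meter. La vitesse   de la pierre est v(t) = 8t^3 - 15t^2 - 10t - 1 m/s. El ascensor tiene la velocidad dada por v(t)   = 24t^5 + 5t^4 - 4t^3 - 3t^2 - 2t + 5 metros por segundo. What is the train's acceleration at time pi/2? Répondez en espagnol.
Debemos encontrar la antiderivada de nuestra ecuación de la sacudida j(t) = -10·sin(t) 1 vez. La integral de la sacudida, con a(0) = 10, da la aceleración: a(t) = 10·cos(t). De la ecuación de la aceleración a(t) = 10·cos(t), sustituimos t = pi/2 para obtener a = 0.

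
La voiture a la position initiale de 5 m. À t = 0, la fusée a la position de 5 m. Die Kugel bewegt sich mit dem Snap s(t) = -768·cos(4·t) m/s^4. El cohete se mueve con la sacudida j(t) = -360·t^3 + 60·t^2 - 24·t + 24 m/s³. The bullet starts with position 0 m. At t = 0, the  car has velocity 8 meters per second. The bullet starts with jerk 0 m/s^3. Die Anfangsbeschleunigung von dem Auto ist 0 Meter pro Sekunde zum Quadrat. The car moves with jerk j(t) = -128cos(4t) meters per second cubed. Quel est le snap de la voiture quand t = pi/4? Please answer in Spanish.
Partiendo de la sacudida j(t) = -128·cos(4·t), tomamos 1 derivada. Derivando la sacudida, obtenemos el snap: s(t) = 512·sin(4·t). Usando s(t) = 512·sin(4·t) y sustituyendo t = pi/4, encontramos s = 0.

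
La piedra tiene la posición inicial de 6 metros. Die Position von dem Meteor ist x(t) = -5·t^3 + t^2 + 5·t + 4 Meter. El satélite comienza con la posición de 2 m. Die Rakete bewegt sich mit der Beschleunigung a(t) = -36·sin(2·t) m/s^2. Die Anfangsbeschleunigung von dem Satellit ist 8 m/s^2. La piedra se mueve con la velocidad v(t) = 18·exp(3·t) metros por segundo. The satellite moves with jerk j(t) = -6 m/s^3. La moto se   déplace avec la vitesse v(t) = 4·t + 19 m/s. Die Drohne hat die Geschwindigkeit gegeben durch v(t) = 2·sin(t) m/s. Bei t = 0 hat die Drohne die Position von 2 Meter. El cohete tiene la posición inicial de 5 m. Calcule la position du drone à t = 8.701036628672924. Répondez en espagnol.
Para resolver esto, necesitamos tomar 1 antiderivada de nuestra ecuación de la velocidad v(t) = 2·sin(t). Tomando ∫v(t)dt y aplicando x(0) = 2, encontramos x(t) = 4 - 2·cos(t). Usando x(t) = 4 - 2·cos(t) y sustituyendo t = 8.701036628672924, encontramos x = 5.49866699228009.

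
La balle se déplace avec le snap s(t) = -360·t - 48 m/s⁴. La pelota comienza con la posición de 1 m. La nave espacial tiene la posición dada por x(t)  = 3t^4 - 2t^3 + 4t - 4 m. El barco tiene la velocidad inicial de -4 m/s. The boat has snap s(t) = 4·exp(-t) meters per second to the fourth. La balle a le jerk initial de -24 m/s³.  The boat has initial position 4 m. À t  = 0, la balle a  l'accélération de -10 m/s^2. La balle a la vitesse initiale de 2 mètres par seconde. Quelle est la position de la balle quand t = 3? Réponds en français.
Nous devons intégrer notre équation du snap s(t) = -360·t - 48 4 fois. L'intégrale du snap, avec j(0) = -24, donne le jerk: j(t) = -180·t^2 - 48·t - 24. En prenant ∫j(t)dt et en appliquant a(0) = -10, nous trouvons a(t) = -60·t^3 - 24·t^2 - 24·t - 10. En prenant ∫a(t)dt et en appliquant v(0) = 2, nous trouvons v(t) = -15·t^4 - 8·t^3 - 12·t^2 - 10·t + 2. L'intégrale de la vitesse, avec x(0) = 1, donne la position: x(t) = -3·t^5 - 2·t^4 - 4·t^3 - 5·t^2 + 2·t + 1. De l'équation de la position x(t) = -3·t^5 - 2·t^4 - 4·t^3 - 5·t^2 + 2·t + 1, nous substituons t = 3 pour obtenir x = -1037.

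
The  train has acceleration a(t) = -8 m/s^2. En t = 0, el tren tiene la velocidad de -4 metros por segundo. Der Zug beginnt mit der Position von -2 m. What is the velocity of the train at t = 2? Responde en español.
Partiendo de la aceleración a(t) = -8, tomamos 1 antiderivada. Tomando ∫a(t)dt y aplicando v(0) = -4, encontramos v(t) = -8·t - 4. De la ecuación de la velocidad v(t) = -8·t - 4, sustituimos t = 2 para obtener v = -20.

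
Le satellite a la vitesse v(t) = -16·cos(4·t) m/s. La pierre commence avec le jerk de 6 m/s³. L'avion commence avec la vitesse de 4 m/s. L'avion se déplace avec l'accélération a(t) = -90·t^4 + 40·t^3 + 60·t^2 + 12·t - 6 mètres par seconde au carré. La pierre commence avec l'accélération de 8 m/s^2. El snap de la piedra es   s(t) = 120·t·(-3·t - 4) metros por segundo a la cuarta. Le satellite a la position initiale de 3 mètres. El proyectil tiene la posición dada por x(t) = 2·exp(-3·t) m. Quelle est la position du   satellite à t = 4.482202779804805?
Nous devons trouver la primitive de notre équation de la vitesse v(t) = -16·cos(4·t) 1 fois. En intégrant la vitesse et en utilisant la condition initiale x(0) = 3, nous obtenons x(t) = 3 - 4·sin(4·t). En utilisant x(t) = 3 - 4·sin(4·t) et en substituant t = 4.482202779804805, nous trouvons x = 6.18421046232124.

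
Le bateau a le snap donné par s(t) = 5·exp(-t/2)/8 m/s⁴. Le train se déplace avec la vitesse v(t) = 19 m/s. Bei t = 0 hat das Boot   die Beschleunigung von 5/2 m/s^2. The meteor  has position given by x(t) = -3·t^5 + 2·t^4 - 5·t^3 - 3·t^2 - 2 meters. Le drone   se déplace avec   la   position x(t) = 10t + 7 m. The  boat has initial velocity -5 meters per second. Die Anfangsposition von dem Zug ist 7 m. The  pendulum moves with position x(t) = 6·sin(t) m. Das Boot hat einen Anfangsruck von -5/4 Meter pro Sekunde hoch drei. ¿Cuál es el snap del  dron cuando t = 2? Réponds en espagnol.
Debemos derivar nuestra ecuación de la posición x(t) = 10·t + 7 4 veces. La derivada de la posición da la velocidad: v(t) = 10. La derivada de la velocidad da la aceleración: a(t) = 0. Tomando d/dt de a(t), encontramos j(t) = 0. Derivando la sacudida, obtenemos el snap: s(t) = 0. Tenemos el snap s(t) = 0. Sustituyendo t = 2: s(2) = 0.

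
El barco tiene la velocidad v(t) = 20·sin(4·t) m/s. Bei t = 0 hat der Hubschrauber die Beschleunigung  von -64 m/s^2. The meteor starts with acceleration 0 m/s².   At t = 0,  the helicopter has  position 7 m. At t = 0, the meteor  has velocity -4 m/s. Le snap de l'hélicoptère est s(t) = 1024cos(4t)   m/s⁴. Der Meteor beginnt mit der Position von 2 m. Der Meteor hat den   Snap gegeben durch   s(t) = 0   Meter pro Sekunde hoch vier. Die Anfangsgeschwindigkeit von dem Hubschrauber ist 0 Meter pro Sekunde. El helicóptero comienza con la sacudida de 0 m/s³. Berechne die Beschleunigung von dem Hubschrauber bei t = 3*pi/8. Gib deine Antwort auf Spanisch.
Para resolver esto, necesitamos tomar 2 antiderivadas de nuestra ecuación del snap s(t) = 1024·cos(4·t). Integrando el snap y usando la condición inicial j(0) = 0, obtenemos j(t) = 256·sin(4·t). Integrando la sacudida y usando la condición inicial a(0) = -64, obtenemos a(t) = -64·cos(4·t). Tenemos la aceleración a(t) = -64·cos(4·t). Sustituyendo t = 3*pi/8: a(3*pi/8) = 0.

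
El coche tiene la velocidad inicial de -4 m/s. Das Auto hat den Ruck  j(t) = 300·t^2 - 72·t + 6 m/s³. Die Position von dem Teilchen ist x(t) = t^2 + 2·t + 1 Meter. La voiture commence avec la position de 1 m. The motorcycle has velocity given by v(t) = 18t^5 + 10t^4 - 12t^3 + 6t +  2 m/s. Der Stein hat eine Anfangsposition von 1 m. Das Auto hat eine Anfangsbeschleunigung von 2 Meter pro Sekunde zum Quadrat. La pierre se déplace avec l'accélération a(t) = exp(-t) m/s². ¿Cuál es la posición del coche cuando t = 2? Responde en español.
Debemos encontrar la antiderivada de nuestra ecuación de la sacudida j(t) = 300·t^2 - 72·t + 6 3 veces. Integrando la sacudida y usando la condición inicial a(0) = 2, obtenemos a(t) = 100·t^3 - 36·t^2 + 6·t + 2. Tomando ∫a(t)dt y aplicando v(0) = -4, encontramos v(t) = 25·t^4 - 12·t^3 + 3·t^2 + 2·t - 4. La integral de la velocidad es la posición. Usando x(0) = 1, obtenemos x(t) = 5·t^5 - 3·t^4 + t^3 + t^2 - 4·t + 1. De la ecuación de la posición x(t) = 5·t^5 - 3·t^4 + t^3 + t^2 - 4·t + 1, sustituimos t = 2 para obtener x = 117.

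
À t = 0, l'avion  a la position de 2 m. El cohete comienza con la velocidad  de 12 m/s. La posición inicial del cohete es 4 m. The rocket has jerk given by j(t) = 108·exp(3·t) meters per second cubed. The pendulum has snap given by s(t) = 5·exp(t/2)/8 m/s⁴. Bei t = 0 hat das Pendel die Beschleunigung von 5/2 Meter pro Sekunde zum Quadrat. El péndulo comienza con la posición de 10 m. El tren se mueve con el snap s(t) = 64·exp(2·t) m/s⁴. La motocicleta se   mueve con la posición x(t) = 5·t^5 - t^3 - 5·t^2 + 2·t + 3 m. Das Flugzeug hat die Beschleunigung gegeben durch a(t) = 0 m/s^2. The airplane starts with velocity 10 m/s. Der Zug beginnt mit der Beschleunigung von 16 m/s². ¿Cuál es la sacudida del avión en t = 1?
Partiendo de la aceleración a(t) = 0, tomamos 1 derivada. Derivando la aceleración, obtenemos la sacudida: j(t) = 0. De la ecuación de la sacudida j(t) = 0, sustituimos t = 1 para obtener j = 0.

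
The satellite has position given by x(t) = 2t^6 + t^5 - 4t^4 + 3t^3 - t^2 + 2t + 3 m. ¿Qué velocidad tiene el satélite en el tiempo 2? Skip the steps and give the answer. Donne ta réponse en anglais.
v(2) = 370.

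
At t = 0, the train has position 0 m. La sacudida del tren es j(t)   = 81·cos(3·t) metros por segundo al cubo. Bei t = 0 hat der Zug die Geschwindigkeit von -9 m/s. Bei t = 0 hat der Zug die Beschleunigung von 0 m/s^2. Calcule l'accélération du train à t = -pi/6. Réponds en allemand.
Ausgehend von dem Ruck j(t) = 81·cos(3·t), nehmen wir 1 Stammfunktion. Durch Integration von dem Ruck und Verwendung der Anfangsbedingung a(0) = 0, erhalten wir a(t) = 27·sin(3·t). Aus der Gleichung für die Beschleunigung a(t) = 27·sin(3·t), setzen wir t = -pi/6 ein und erhalten a = -27.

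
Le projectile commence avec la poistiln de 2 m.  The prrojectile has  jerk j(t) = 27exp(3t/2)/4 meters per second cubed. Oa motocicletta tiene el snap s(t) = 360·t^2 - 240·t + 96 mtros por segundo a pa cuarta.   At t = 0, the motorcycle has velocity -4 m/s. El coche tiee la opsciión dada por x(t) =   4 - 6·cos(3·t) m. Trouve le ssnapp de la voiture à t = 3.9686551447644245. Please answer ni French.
Nous devons dériver notre équation de la position x(t) = 4 - 6·cos(3·t) 4 fois. En dérivant la position, nous obtenons la vitesse: v(t) = 18·sin(3·t). En prenant d/dt de v(t), nous trouvons a(t) = 54·cos(3·t). En prenant d/dt de a(t), nous trouvons j(t) = -162·sin(3·t). En prenant d/dt de j(t), nous trouvons s(t) = -486·cos(3·t). Nous avons le snap s(t) = -486·cos(3·t). En substituant t = 3.9686551447644245: s(3.9686551447644245) = -383.815459550376.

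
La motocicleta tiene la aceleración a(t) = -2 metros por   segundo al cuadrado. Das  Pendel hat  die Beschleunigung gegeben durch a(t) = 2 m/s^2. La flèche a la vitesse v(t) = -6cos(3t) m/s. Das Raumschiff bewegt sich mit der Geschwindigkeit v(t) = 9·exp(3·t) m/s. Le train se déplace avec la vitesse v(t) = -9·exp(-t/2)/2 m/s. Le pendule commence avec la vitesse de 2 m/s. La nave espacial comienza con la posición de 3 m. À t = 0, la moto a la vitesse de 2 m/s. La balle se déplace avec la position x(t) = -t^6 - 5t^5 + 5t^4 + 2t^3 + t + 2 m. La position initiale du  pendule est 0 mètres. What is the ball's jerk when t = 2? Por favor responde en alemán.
Wir müssen unsere Gleichung für die Position x(t) = -t^6 - 5·t^5 + 5·t^4 + 2·t^3 + t + 2 3-mal ableiten. Mit d/dt von x(t) finden wir v(t) = -6·t^5 - 25·t^4 + 20·t^3 + 6·t^2 + 1. Durch Ableiten von der Geschwindigkeit erhalten wir die Beschleunigung: a(t) = -30·t^4 - 100·t^3 + 60·t^2 + 12·t. Mit d/dt von a(t) finden wir j(t) = -120·t^3 - 300·t^2 + 120·t + 12. Aus der Gleichung für den Ruck j(t) = -120·t^3 - 300·t^2 + 120·t + 12, setzen wir t = 2 ein und erhalten j = -1908.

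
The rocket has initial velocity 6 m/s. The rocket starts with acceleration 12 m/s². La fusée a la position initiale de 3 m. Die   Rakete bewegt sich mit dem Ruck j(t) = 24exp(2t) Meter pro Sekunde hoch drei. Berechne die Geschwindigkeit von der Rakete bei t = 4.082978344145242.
Wir müssen unsere Gleichung für den Ruck j(t) = 24·exp(2·t) 2-mal integrieren. Durch Integration von dem Ruck und Verwendung der Anfangsbedingung a(0) = 12, erhalten wir a(t) = 12·exp(2·t). Mit ∫a(t)dt und Anwendung von v(0) = 6, finden wir v(t) = 6·exp(2·t). Wir haben die Geschwindigkeit v(t) = 6·exp(2·t). Durch Einsetzen von t = 4.082978344145242: v(4.082978344145242) = 21114.5183755206.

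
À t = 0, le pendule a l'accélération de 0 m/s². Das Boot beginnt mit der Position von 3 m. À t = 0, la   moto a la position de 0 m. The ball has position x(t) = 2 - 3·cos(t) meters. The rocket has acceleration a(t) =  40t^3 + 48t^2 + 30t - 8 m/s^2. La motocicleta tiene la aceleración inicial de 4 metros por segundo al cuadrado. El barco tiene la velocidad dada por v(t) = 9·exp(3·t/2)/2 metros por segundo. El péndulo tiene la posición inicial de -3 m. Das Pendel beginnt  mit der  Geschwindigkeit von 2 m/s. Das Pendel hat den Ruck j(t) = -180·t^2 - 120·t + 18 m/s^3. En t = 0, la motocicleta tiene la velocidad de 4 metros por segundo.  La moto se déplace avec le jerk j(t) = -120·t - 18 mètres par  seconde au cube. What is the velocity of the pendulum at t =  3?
To find the answer, we compute 2 integrals of j(t) = -180·t^2 - 120·t + 18. Finding the integral of j(t) and using a(0) = 0: a(t) = 6·t·(-10·t^2 - 10·t + 3). The antiderivative of acceleration, with v(0) = 2, gives velocity: v(t) = -15·t^4 - 20·t^3 + 9·t^2 + 2. Using v(t) = -15·t^4 - 20·t^3 + 9·t^2 + 2 and substituting t = 3, we find v = -1672.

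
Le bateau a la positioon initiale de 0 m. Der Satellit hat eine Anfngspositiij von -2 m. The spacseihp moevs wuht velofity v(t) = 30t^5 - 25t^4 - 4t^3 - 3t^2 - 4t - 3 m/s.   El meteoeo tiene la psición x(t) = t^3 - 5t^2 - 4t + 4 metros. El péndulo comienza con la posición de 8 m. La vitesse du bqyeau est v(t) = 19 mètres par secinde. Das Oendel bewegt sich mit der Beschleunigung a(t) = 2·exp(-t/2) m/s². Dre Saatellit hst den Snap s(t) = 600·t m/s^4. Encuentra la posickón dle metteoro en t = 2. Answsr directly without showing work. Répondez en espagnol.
La posición en t = 2 es x = -16.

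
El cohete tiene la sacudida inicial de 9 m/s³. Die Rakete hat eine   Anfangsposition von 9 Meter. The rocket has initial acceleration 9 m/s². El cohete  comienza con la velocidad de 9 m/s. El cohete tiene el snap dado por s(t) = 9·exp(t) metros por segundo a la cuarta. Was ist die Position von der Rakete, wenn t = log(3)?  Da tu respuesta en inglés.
We need to integrate our snap equation s(t) = 9·exp(t) 4 times. Taking ∫s(t)dt and applying j(0) = 9, we find j(t) = 9·exp(t). The antiderivative of jerk is acceleration. Using a(0) = 9, we get a(t) = 9·exp(t). The antiderivative of acceleration is velocity. Using v(0) = 9, we get v(t) = 9·exp(t). Finding the antiderivative of v(t) and using x(0) = 9: x(t) = 9·exp(t). From the given position equation x(t) = 9·exp(t), we substitute t = log(3) to get x = 27.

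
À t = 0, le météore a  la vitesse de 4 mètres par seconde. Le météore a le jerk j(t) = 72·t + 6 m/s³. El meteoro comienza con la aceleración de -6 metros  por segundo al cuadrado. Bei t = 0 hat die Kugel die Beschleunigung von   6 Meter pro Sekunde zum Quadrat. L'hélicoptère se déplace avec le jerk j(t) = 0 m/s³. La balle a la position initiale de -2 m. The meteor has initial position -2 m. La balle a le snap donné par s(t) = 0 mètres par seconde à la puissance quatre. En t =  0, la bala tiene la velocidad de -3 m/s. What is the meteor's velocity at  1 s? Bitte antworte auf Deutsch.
Wir müssen unsere Gleichung für den Ruck j(t) = 72·t + 6 2-mal integrieren. Durch Integration von dem Ruck und Verwendung der Anfangsbedingung a(0) = -6, erhalten wir a(t) = 36·t^2 + 6·t - 6. Mit ∫a(t)dt und Anwendung von v(0) = 4, finden wir v(t) = 12·t^3 + 3·t^2 - 6·t + 4. Mit v(t) = 12·t^3 + 3·t^2 - 6·t + 4 und Einsetzen von t = 1, finden wir v = 13.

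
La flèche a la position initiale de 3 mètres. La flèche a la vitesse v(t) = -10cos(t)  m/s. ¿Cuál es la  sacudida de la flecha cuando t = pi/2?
Debemos derivar nuestra ecuación de la velocidad v(t) = -10·cos(t) 2 veces. La derivada de la velocidad da la aceleración: a(t) = 10·sin(t). Derivando la aceleración, obtenemos la sacudida: j(t) = 10·cos(t). Tenemos la sacudida j(t) = 10·cos(t). Sustituyendo t = pi/2: j(pi/2) = 0.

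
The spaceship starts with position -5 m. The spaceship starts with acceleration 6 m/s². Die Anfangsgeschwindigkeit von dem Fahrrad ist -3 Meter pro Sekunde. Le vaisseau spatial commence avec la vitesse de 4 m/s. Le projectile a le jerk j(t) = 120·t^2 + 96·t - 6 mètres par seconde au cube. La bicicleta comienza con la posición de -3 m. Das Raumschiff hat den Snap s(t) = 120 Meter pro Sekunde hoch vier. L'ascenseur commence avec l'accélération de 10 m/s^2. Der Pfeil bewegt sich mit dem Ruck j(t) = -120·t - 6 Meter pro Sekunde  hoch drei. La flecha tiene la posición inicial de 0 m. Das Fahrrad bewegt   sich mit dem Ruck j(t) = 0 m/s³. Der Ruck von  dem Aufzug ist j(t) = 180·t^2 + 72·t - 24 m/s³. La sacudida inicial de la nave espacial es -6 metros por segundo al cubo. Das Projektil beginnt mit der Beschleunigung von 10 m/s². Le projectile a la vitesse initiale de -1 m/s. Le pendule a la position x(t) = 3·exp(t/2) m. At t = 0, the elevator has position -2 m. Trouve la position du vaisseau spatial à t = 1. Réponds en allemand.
Wir müssen unsere Gleichung für den Snap s(t) = 120 4-mal integrieren. Die Stammfunktion von dem Snap, mit j(0) = -6, ergibt den Ruck: j(t) = 120·t - 6. Die Stammfunktion von dem Ruck ist die Beschleunigung. Mit a(0) = 6 erhalten wir a(t) = 60·t^2 - 6·t + 6. Durch Integration von der Beschleunigung und Verwendung der Anfangsbedingung v(0) = 4, erhalten wir v(t) = 20·t^3 - 3·t^2 + 6·t + 4. Mit ∫v(t)dt und Anwendung von x(0) = -5, finden wir x(t) = 5·t^4 - t^3 + 3·t^2 + 4·t - 5. Wir haben die Position x(t) = 5·t^4 - t^3 + 3·t^2 + 4·t - 5. Durch Einsetzen von t = 1: x(1) = 6.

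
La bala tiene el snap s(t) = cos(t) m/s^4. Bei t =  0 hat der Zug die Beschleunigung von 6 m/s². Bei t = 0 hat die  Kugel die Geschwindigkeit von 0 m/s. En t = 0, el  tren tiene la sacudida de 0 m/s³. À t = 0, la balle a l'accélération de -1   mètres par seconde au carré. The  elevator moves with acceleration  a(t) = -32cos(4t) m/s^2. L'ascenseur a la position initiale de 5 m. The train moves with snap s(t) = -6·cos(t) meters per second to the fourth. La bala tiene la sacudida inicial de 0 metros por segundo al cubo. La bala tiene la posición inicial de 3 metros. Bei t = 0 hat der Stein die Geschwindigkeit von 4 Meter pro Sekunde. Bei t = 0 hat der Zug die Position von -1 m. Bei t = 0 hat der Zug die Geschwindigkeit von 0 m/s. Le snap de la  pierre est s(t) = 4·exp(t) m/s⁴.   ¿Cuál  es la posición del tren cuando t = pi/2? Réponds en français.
Nous devons intégrer notre équation du snap s(t) = -6·cos(t) 4 fois. En intégrant le snap et en utilisant la condition initiale j(0) = 0, nous obtenons j(t) = -6·sin(t). En prenant ∫j(t)dt et en appliquant a(0) = 6, nous trouvons a(t) = 6·cos(t). La primitive de l'accélération est la vitesse. En utilisant v(0) = 0, nous obtenons v(t) = 6·sin(t). En intégrant la vitesse et en utilisant la condition initiale x(0) = -1, nous obtenons x(t) = 5 - 6·cos(t). De l'équation de la position x(t) = 5 - 6·cos(t), nous substituons t = pi/2 pour obtenir x = 5.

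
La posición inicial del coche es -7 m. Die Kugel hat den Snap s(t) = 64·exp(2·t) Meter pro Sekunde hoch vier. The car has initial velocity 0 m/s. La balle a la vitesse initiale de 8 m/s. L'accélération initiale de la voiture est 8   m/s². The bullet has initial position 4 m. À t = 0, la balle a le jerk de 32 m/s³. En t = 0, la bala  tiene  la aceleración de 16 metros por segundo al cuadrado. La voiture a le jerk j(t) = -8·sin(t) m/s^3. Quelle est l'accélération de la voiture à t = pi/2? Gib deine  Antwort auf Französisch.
Nous devons intégrer notre équation du jerk j(t) = -8·sin(t) 1 fois. La primitive du jerk, avec a(0) = 8, donne l'accélération: a(t) = 8·cos(t). En utilisant a(t) = 8·cos(t) et en substituant t = pi/2, nous trouvons a = 0.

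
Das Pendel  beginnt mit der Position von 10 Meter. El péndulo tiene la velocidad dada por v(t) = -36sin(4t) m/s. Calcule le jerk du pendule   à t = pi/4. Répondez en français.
Pour résoudre ceci, nous devons prendre 2 dérivées de notre équation de la vitesse v(t) = -36·sin(4·t). En dérivant la vitesse, nous obtenons l'accélération: a(t) = -144·cos(4·t). La dérivée de l'accélération donne le jerk: j(t) = 576·sin(4·t). En utilisant j(t) = 576·sin(4·t) et en substituant t = pi/4, nous trouvons j = 0.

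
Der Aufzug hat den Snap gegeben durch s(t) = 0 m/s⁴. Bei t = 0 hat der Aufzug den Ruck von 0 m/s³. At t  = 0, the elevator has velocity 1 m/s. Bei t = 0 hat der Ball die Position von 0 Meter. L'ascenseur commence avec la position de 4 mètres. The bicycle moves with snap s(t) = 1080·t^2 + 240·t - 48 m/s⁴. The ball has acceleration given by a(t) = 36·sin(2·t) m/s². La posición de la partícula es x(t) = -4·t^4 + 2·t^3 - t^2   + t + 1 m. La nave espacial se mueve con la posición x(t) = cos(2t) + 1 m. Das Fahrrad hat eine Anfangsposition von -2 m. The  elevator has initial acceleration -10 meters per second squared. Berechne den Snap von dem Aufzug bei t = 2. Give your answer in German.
Wir haben den Snap s(t) = 0. Durch Einsetzen von t = 2: s(2) = 0.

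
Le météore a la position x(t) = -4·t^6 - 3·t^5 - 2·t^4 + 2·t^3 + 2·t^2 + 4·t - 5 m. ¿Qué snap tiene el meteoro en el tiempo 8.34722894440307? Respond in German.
Um dies zu lösen, müssen wir 4 Ableitungen unserer Gleichung für die Position x(t) = -4·t^6 - 3·t^5 - 2·t^4 + 2·t^3 + 2·t^2 + 4·t - 5 nehmen. Die Ableitung von der Position ergibt die Geschwindigkeit: v(t) = -24·t^5 - 15·t^4 - 8·t^3 + 6·t^2 + 4·t + 4. Mit d/dt von v(t) finden wir a(t) = -120·t^4 - 60·t^3 - 24·t^2 + 12·t + 4. Die Ableitung von der Beschleunigung ergibt den Ruck: j(t) = -480·t^3 - 180·t^2 - 48·t + 12. Mit d/dt von j(t) finden wir s(t) = -1440·t^2 - 360·t - 48. Wir haben den Snap s(t) = -1440·t^2 - 360·t - 48. Durch Einsetzen von t = 8.34722894440307: s(8.34722894440307) = -103386.775132389.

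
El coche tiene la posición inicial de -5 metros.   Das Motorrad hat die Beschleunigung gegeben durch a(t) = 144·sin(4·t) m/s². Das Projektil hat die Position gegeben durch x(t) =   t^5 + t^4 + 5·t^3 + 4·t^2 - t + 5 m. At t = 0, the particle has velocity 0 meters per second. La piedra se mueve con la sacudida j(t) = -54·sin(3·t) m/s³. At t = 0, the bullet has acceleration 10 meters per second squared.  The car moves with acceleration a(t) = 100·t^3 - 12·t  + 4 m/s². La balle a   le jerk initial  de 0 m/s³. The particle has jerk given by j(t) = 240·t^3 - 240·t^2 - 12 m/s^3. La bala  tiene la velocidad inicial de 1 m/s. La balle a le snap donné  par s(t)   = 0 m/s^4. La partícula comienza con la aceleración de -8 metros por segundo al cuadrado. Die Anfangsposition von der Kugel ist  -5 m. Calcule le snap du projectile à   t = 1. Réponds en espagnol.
Partiendo de la posición x(t) = t^5 + t^4 + 5·t^3 + 4·t^2 - t + 5, tomamos 4 derivadas. Tomando d/dt de x(t), encontramos v(t) = 5·t^4 + 4·t^3 + 15·t^2 + 8·t - 1. Tomando d/dt de v(t), encontramos a(t) = 20·t^3 + 12·t^2 + 30·t + 8. Derivando la aceleración, obtenemos la sacudida: j(t) = 60·t^2 + 24·t + 30. Tomando d/dt de j(t), encontramos s(t) = 120·t + 24. Usando s(t) = 120·t + 24 y sustituyendo t = 1, encontramos s = 144.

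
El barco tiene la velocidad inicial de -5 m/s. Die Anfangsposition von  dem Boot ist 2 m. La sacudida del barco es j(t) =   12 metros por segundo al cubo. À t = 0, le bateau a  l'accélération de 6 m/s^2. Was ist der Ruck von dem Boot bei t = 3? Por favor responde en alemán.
Wir haben den Ruck j(t) = 12. Durch Einsetzen von t = 3: j(3) = 12.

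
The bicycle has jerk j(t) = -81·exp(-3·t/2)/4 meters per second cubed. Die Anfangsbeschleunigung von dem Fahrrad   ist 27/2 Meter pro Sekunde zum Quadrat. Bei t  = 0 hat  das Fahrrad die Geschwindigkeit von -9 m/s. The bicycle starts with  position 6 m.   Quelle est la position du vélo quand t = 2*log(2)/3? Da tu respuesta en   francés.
Nous devons intégrer notre équation du jerk j(t) = -81·exp(-3·t/2)/4 3 fois. La primitive du jerk, avec a(0) = 27/2, donne l'accélération: a(t) = 27·exp(-3·t/2)/2. En prenant ∫a(t)dt et en appliquant v(0) = -9, nous trouvons v(t) = -9·exp(-3·t/2). En prenant ∫v(t)dt et en appliquant x(0) = 6, nous trouvons x(t) = 6·exp(-3·t/2). En utilisant x(t) = 6·exp(-3·t/2) et en substituant t = 2*log(2)/3, nous trouvons x = 3.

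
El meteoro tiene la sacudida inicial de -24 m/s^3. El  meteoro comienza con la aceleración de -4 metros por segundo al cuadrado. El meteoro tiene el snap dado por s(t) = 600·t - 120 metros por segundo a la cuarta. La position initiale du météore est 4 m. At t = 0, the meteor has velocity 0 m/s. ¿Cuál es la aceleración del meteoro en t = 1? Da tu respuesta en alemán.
Um dies zu lösen, müssen wir 2 Integrale unserer Gleichung für den Snap s(t) = 600·t - 120 finden. Mit ∫s(t)dt und Anwendung von j(0) = -24, finden wir j(t) = 300·t^2 - 120·t - 24. Mit ∫j(t)dt und Anwendung von a(0) = -4, finden wir a(t) = 100·t^3 - 60·t^2 - 24·t - 4. Mit a(t) = 100·t^3 - 60·t^2 - 24·t - 4 und Einsetzen von t = 1, finden wir a = 12.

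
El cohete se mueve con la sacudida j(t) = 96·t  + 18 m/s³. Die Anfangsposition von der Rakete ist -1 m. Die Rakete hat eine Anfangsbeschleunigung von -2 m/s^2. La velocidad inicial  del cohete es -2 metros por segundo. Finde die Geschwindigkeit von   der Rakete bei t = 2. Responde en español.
Debemos encontrar la integral de nuestra ecuación de la sacudida j(t) = 96·t + 18 2 veces. Tomando ∫j(t)dt y aplicando a(0) = -2, encontramos a(t) = 48·t^2 + 18·t - 2. La antiderivada de la aceleración es la velocidad. Usando v(0) = -2, obtenemos v(t) = 16·t^3 + 9·t^2 - 2·t - 2. De la ecuación de la velocidad v(t) = 16·t^3 + 9·t^2 - 2·t - 2, sustituimos t = 2 para obtener v = 158.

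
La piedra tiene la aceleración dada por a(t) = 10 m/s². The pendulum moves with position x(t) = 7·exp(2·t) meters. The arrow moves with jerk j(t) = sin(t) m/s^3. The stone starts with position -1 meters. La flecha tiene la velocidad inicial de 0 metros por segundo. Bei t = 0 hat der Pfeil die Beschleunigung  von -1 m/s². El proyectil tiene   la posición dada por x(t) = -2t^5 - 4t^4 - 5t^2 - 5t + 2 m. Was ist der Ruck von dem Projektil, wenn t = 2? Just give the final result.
Bei t = 2, j = -672.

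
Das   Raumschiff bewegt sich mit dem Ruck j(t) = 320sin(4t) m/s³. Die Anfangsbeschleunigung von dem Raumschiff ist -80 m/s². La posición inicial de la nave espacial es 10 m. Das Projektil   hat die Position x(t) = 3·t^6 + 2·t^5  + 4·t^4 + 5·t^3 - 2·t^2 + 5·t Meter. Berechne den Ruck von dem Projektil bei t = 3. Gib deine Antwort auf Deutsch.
Wir müssen unsere Gleichung für die Position x(t) = 3·t^6 + 2·t^5 + 4·t^4 + 5·t^3 - 2·t^2 + 5·t 3-mal ableiten. Die Ableitung von der Position ergibt die Geschwindigkeit: v(t) = 18·t^5 + 10·t^4 + 16·t^3 + 15·t^2 - 4·t + 5. Mit d/dt von v(t) finden wir a(t) = 90·t^4 + 40·t^3 + 48·t^2 + 30·t - 4. Mit d/dt von a(t) finden wir j(t) = 360·t^3 + 120·t^2 + 96·t + 30. Mit j(t) = 360·t^3 + 120·t^2 + 96·t + 30 und Einsetzen von t = 3, finden wir j = 11118.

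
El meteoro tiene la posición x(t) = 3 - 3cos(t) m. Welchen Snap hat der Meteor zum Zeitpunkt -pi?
Wir müssen unsere Gleichung für die Position x(t) = 3 - 3·cos(t) 4-mal ableiten. Die Ableitung von der Position ergibt die Geschwindigkeit: v(t) = 3·sin(t). Mit d/dt von v(t) finden wir a(t) = 3·cos(t). Durch Ableiten von der Beschleunigung erhalten wir den Ruck: j(t) = -3·sin(t). Mit d/dt von j(t) finden wir s(t) = -3·cos(t). Mit s(t) = -3·cos(t) und Einsetzen von t = -pi, finden wir s = 3.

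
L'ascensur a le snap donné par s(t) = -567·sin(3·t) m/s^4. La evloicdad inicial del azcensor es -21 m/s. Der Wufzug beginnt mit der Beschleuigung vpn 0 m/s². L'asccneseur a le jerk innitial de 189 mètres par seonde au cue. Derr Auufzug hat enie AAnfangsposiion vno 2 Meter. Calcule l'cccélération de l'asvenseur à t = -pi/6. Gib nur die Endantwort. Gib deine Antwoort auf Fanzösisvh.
La réponse est -63.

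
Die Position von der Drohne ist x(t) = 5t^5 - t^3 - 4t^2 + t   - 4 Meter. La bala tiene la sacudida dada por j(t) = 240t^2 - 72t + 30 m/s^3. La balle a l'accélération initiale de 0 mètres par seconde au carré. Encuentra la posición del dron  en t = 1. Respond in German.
Mit x(t) = 5·t^5 - t^3 - 4·t^2 + t - 4 und Einsetzen von t = 1, finden wir x = -3.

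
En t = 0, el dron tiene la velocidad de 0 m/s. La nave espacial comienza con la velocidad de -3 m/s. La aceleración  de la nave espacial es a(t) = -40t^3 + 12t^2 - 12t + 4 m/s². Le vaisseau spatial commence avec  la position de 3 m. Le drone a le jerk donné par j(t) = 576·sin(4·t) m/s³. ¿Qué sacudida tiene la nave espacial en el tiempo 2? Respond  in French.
Nous devons dériver notre équation de l'accélération a(t) = -40·t^3 + 12·t^2 - 12·t + 4 1 fois. En prenant d/dt de a(t), nous trouvons j(t) = -120·t^2 + 24·t - 12. En utilisant j(t) = -120·t^2 + 24·t - 12 et en substituant t = 2, nous trouvons j = -444.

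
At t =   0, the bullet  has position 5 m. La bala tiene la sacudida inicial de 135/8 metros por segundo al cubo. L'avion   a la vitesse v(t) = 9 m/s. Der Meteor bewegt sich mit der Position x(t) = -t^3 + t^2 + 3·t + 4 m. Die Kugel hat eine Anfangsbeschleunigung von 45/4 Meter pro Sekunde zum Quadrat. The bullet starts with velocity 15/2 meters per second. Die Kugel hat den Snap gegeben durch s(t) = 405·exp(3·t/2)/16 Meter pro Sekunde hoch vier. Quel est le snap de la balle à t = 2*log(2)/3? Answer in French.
En utilisant s(t) = 405·exp(3·t/2)/16 et en substituant t = 2*log(2)/3, nous trouvons s = 405/8.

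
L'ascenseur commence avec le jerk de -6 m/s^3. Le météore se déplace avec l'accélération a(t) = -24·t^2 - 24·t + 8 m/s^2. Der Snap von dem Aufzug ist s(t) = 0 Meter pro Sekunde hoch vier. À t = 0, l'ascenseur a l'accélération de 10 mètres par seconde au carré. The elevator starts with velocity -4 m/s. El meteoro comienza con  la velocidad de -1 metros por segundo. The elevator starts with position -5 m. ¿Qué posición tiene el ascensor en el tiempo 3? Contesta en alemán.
Wir müssen die Stammfunktion unserer Gleichung für den Snap s(t) = 0 4-mal finden. Die Stammfunktion von dem Snap ist der Ruck. Mit j(0) = -6 erhalten wir j(t) = -6. Mit ∫j(t)dt und Anwendung von a(0) = 10, finden wir a(t) = 10 - 6·t. Mit ∫a(t)dt und Anwendung von v(0) = -4, finden wir v(t) = -3·t^2 + 10·t - 4. Mit ∫v(t)dt und Anwendung von x(0) = -5, finden wir x(t) = -t^3 + 5·t^2 - 4·t - 5. Aus der Gleichung für die Position x(t) = -t^3 + 5·t^2 - 4·t - 5, setzen wir t = 3 ein und erhalten x = 1.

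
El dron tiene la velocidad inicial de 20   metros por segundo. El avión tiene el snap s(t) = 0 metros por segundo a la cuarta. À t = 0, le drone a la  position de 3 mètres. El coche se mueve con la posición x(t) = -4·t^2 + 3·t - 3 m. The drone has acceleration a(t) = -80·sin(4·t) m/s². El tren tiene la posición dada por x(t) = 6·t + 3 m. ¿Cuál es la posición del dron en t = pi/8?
Necesitamos integrar nuestra ecuación de la aceleración a(t) = -80·sin(4·t) 2 veces. Integrando la aceleración y usando la condición inicial v(0) = 20, obtenemos v(t) = 20·cos(4·t). La integral de la velocidad es la posición. Usando x(0) = 3, obtenemos x(t) = 5·sin(4·t) + 3. Tenemos la posición x(t) = 5·sin(4·t) + 3. Sustituyendo t = pi/8: x(pi/8) = 8.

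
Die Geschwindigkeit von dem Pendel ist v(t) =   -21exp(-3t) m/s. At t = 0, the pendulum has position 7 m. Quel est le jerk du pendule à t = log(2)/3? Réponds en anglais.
Starting from velocity v(t) = -21·exp(-3·t), we take 2 derivatives. Differentiating velocity, we get acceleration: a(t) = 63·exp(-3·t). Differentiating acceleration, we get jerk: j(t) = -189·exp(-3·t). From the given jerk equation j(t) = -189·exp(-3·t), we substitute t = log(2)/3 to get j = -189/2.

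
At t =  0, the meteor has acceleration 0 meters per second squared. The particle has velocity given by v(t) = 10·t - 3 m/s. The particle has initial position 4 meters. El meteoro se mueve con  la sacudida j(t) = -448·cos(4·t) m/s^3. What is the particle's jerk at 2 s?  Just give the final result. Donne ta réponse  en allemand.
Bei t = 2, j = 0.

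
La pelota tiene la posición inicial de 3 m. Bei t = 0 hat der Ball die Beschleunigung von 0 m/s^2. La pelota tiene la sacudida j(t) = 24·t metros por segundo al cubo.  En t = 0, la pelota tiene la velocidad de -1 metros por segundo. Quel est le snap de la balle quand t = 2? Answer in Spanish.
Debemos derivar nuestra ecuación de la sacudida j(t) = 24·t 1 vez. Derivando la sacudida, obtenemos el snap: s(t) = 24. De la ecuación del snap s(t) = 24, sustituimos t = 2 para obtener s = 24.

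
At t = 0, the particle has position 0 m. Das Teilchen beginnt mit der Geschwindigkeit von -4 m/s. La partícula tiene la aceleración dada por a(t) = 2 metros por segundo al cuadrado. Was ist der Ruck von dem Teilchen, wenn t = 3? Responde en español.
Partiendo de la aceleración a(t) = 2, tomamos 1 derivada. Derivando la aceleración, obtenemos la sacudida: j(t) = 0. De la ecuación de la sacudida j(t) = 0, sustituimos t = 3 para obtener j = 0.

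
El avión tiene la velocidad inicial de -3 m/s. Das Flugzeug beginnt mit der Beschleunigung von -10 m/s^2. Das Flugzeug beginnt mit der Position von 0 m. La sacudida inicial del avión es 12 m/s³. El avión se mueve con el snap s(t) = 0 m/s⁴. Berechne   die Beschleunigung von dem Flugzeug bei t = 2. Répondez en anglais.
To find the answer, we compute 2 integrals of s(t) = 0. Taking ∫s(t)dt and applying j(0) = 12, we find j(t) = 12. Integrating jerk and using the initial condition a(0) = -10, we get a(t) = 12·t - 10. We have acceleration a(t) = 12·t - 10. Substituting t = 2: a(2) = 14.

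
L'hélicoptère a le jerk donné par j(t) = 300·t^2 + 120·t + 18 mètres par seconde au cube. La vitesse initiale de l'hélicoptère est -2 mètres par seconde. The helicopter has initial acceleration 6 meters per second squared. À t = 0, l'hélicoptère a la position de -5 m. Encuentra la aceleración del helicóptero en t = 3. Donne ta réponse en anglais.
Starting from jerk j(t) = 300·t^2 + 120·t + 18, we take 1 integral. The antiderivative of jerk is acceleration. Using a(0) = 6, we get a(t) = 100·t^3 + 60·t^2 + 18·t + 6. From the given acceleration equation a(t) = 100·t^3 + 60·t^2 + 18·t + 6, we substitute t = 3 to get a = 3300.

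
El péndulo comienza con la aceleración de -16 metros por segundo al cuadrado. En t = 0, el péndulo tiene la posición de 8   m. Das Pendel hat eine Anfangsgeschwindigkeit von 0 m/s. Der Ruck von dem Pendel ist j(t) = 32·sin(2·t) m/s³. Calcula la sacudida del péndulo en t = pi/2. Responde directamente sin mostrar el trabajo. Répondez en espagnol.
j(pi/2) = 0.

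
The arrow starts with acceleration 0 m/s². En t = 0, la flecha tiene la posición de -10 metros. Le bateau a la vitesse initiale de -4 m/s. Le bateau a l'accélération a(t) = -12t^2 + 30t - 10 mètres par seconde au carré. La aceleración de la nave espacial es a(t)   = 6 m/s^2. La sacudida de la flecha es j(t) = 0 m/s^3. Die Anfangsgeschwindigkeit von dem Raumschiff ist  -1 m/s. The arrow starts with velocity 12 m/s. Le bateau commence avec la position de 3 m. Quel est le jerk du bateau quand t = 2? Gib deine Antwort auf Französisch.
Nous devons dériver notre équation de l'accélération a(t) = -12·t^2 + 30·t - 10 1 fois. La dérivée de l'accélération donne le jerk: j(t) = 30 - 24·t. En utilisant j(t) = 30 - 24·t et en substituant t = 2, nous trouvons j = -18.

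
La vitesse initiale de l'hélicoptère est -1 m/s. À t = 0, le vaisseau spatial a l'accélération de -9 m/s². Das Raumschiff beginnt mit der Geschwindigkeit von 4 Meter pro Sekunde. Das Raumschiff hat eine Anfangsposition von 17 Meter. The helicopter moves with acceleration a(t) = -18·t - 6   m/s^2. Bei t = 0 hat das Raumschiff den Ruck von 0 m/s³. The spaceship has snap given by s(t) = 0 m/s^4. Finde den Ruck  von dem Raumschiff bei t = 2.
Um dies zu lösen, müssen wir 1 Integral unserer Gleichung für den Snap s(t) = 0 finden. Das Integral von dem Snap ist der Ruck. Mit j(0) = 0 erhalten wir j(t) = 0. Mit j(t) = 0 und Einsetzen von t = 2, finden wir j = 0.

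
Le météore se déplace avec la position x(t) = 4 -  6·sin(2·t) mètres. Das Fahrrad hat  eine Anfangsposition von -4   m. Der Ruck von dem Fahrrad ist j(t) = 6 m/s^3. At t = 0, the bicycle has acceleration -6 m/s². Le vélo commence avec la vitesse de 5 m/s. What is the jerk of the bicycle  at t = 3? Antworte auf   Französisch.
De l'équation du jerk j(t) = 6, nous substituons t = 3 pour obtenir j = 6.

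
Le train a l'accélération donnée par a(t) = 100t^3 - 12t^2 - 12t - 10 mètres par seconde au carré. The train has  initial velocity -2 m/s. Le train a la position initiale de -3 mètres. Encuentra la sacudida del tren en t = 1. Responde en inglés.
To solve this, we need to take 1 derivative of our acceleration equation a(t) = 100·t^3 - 12·t^2 - 12·t - 10. The derivative of acceleration gives jerk: j(t) = 300·t^2 - 24·t - 12. From the given jerk equation j(t) = 300·t^2 - 24·t - 12, we substitute t = 1 to get j = 264.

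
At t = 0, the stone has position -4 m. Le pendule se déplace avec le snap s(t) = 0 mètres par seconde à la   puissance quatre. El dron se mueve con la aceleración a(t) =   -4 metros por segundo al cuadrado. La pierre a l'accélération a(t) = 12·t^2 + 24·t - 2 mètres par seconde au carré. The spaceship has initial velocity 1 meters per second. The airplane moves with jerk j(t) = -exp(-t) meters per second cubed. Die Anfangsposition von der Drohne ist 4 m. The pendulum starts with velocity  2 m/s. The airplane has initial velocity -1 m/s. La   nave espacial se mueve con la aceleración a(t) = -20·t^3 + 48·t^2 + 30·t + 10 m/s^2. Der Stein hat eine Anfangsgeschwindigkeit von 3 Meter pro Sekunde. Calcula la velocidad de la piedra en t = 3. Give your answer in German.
Ausgehend von der Beschleunigung a(t) = 12·t^2 + 24·t - 2, nehmen wir 1 Stammfunktion. Mit ∫a(t)dt und Anwendung von v(0) = 3, finden wir v(t) = 4·t^3 + 12·t^2 - 2·t + 3. Wir haben die Geschwindigkeit v(t) = 4·t^3 + 12·t^2 - 2·t + 3. Durch Einsetzen von t = 3: v(3) = 213.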